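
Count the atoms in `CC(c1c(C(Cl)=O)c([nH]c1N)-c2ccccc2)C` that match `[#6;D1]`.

The query [#6;D1] means: carbon bonded to exactly one heavy atom.
Check the 18 heavy atoms by environment: 1× n (aromatic, D2) → no; 5× c (aromatic, D3) → no; 1× N (D1) → no; 2× C (D3) → no; 1× O (D1) → no; 1× Cl (D1) → no; 5× c (aromatic, D2) → no; 2× C (D1) → match.
That gives 2 matching atoms.

2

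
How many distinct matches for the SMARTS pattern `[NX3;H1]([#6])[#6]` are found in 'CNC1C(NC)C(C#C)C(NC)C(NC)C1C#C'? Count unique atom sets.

4

[NX3;H1]([#6])[#6] is the SMARTS for a secondary amine: a trivalent nitrogen with one H, bonded to two carbons.
The molecule carries 4 separate instances of an N-methylamino group (-NHCH3) meeting every constraint; each maps to a distinct set of atoms, giving 4 matches.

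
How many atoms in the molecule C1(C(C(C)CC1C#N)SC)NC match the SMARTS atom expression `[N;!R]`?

2

Check the 12 heavy atoms by environment: 5× C (in 5-ring) → no; 2× N (acyclic) → match; 4× C (acyclic) → no; 1× S (acyclic) → no.
That gives 2 matching atoms.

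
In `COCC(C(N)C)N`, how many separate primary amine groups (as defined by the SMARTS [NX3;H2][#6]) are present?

[NX3;H2][#6] is the SMARTS for a primary amine: a trivalent nitrogen with two H attached to carbon.
The molecule carries 2 separate instances of a primary amino group (-NH2) meeting every constraint; each maps to a distinct set of atoms, giving 2 matches.

2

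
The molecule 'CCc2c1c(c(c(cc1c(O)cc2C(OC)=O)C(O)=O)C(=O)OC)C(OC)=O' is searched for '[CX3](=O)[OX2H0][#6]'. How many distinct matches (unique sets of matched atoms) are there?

3

[CX3](=O)[OX2H0][#6] is the SMARTS for an ester: a carbonyl carbon bonded to an oxygen that is itself bonded to carbon (no H on that O).
The molecule carries 3 separate instances of a methyl-ester group (-C(=O)OCH3) meeting every constraint; each maps to a distinct set of atoms, giving 3 matches.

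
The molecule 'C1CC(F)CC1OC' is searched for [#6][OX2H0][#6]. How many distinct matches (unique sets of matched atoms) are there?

[#6][OX2H0][#6] is the SMARTS for an ether: an aliphatic oxygen bridging two carbons with no H on the oxygen.
Exactly one fragment in the molecule meets all constraints, giving 1 match.

1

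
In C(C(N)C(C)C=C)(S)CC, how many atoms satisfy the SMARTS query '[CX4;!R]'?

6

Check the 10 heavy atoms by environment: 6× C (X4, acyclic) → match; 1× S (X2, acyclic) → no; 2× C (X3, acyclic) → no; 1× N (X3, acyclic) → no.
That gives 6 matching atoms.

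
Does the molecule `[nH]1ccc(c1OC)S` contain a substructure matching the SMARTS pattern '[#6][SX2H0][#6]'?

No

The pattern [#6][SX2H0][#6] describes an aliphatic sulfur bridging two carbons with no H on the sulfur — a thioether.
The closest candidate here is a methoxy ether (-OCH3), but the bridging atom is O, not S. No other fragment satisfies the full query, so there is no match.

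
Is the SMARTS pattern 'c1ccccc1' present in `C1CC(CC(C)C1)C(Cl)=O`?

No

The pattern c1ccccc1 describes six aromatic carbons in a ring — a benzene ring.
The closest candidate here is a methyl group (-CH3), but no six-membered all-carbon aromatic ring is present. No other fragment satisfies the full query, so there is no match.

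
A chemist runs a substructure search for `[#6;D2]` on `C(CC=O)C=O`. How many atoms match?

4

Check the 6 heavy atoms by environment: 4× C (D2) → match; 2× O (D1) → no.
That gives 4 matching atoms.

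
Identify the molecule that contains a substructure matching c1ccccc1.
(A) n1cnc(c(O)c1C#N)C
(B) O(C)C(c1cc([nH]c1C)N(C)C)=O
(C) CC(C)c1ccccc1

C

c1ccccc1 describes six aromatic carbons in a ring (a benzene ring).
(A) has a methyl group (-CH3) but no six-membered all-carbon aromatic ring is present.
(B) has a methyl group (-CH3) but no six-membered all-carbon aromatic ring is present.
(C) contains the required atom environment, so the pattern matches.
So the answer is (C).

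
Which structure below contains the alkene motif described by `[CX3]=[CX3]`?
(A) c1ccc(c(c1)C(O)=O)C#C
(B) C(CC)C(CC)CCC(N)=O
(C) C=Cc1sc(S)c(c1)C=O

C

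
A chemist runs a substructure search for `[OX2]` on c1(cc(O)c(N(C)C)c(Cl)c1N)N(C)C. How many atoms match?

1

Check the 15 heavy atoms by environment: 6× c (aromatic, X3) → no; 3× N (X3) → no; 4× C (X4) → no; 1× O (X2) → match; 1× Cl (X1) → no.
That gives 1 matching atom.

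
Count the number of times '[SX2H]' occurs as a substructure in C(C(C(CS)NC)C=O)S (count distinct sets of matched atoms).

[SX2H] is the SMARTS for a thiol: an aliphatic sulfur with two connections, one being H.
The molecule carries 2 separate instances of a thiol (-SH) meeting every constraint; each maps to a distinct set of atoms, giving 2 matches.

2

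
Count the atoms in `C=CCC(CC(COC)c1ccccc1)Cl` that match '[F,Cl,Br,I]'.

The query [F,Cl,Br,I] means: comma = OR; matches any of F, Cl, Br, I.
Check the 16 heavy atoms by environment: 8× C → no; 1× Cl → match; 1× O → no; 6× c (aromatic) → no.
That gives 1 matching atom.

1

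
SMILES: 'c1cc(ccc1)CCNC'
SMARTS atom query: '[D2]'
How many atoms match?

8

The query [D2] means: atom with exactly two heavy-atom neighbours.
Check the 10 heavy atoms by environment: 2× C (D2) → match; 1× N (D2) → match; 1× C (D1) → no; 1× c (aromatic, D3) → no; 5× c (aromatic, D2) → match.
Summing the matching environments: 2 + 1 + 5 = 8 matching atoms.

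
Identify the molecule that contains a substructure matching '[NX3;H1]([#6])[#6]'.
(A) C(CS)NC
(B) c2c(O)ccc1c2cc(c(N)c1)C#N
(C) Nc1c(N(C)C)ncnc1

[NX3;H1]([#6])[#6] describes a trivalent nitrogen with one H, bonded to two carbons (a secondary amine).
(A) contains an N-methylamino group (-NHCH3), which satisfies every atom and bond constraint.
(B) has a primary amino group (-NH2) but the nitrogen has H2 and only one carbon neighbour.
(C) has a primary amino group (-NH2) but the nitrogen has H2 and only one carbon neighbour.
So the answer is (A).

A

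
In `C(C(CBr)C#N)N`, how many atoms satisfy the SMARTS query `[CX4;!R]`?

3

The query [CX4;!R] means: aliphatic carbon with four total connections, not in a ring.
Check the 7 heavy atoms by environment: 3× C (X4, acyclic) → match; 1× C (X2, acyclic) → no; 1× N (X1, acyclic) → no; 1× Br (X1, acyclic) → no; 1× N (X3, acyclic) → no.
That gives 3 matching atoms.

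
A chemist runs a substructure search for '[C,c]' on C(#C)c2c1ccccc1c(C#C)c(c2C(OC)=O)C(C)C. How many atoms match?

19

The query [C,c] means: comma = OR; matches aliphatic or aromatic carbon — same as #6.
Check the 21 heavy atoms by environment: 10× c (aromatic) → match; 9× C → match; 2× O → no.
Summing the matching environments: 10 + 9 = 19 matching atoms.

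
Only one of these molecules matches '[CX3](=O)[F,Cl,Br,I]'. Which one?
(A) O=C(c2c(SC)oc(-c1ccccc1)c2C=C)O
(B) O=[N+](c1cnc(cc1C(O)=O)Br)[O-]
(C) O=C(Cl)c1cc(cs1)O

C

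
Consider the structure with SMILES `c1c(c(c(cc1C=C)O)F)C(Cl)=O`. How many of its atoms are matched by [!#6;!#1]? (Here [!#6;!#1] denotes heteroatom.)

The query [!#6;!#1] means: not carbon and not hydrogen — any heteroatom.
Check the 13 heavy atoms by environment: 6× c (aromatic) → no; 2× O → match; 3× C → no; 1× Cl → match; 1× F → match.
Summing the matching environments: 2 + 1 + 1 = 4 matching atoms.

4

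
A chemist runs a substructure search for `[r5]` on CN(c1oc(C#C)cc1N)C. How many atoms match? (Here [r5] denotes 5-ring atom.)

The query [r5] means: r5 matches atoms in a five-membered ring.
Check the 11 heavy atoms by environment: 1× o (aromatic, in 5-ring) → match; 4× c (aromatic, in 5-ring) → match; 2× N (acyclic) → no; 4× C (acyclic) → no.
Summing the matching environments: 1 + 4 = 5 matching atoms.

5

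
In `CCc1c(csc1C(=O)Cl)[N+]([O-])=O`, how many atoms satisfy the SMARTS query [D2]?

3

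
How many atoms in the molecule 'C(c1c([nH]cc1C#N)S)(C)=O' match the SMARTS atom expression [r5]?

The query [r5] means: r5 matches atoms in a five-membered ring.
Check the 11 heavy atoms by environment: 1× n (aromatic, in 5-ring) → match; 4× c (aromatic, in 5-ring) → match; 1× S (acyclic) → no; 3× C (acyclic) → no; 1× O (acyclic) → no; 1× N (acyclic) → no.
Summing the matching environments: 1 + 4 = 5 matching atoms.

5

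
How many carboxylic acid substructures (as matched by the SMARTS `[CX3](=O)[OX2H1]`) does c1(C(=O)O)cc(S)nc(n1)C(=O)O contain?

2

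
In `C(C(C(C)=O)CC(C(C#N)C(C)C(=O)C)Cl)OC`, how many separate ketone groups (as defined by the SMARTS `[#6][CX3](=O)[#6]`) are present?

2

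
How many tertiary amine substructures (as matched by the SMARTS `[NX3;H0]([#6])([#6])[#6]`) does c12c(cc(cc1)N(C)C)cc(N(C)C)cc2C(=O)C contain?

[NX3;H0]([#6])([#6])[#6] is the SMARTS for a tertiary amine: a trivalent nitrogen with no H, bonded to three carbons.
The molecule carries 2 separate instances of a dimethylamino group (-N(CH3)2) meeting every constraint; each maps to a distinct set of atoms, giving 2 matches.

2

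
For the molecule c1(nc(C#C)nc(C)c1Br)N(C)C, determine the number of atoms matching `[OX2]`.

0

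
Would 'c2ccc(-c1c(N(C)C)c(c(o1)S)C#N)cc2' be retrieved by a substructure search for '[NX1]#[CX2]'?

The pattern [NX1]#[CX2] describes a nitrogen triple-bonded to a two-connected carbon — a nitrile.
The molecule carries a nitrile (-C#N), whose atoms satisfy every constraint of the query, so the pattern matches.

Yes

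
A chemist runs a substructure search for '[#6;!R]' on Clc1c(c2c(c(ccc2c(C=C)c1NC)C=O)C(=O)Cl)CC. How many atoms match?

7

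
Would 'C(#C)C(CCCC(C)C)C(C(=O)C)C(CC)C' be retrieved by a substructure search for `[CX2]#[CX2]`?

Yes

The pattern [CX2]#[CX2] describes a carbon-carbon triple bond — an alkyne.
The molecule carries an ethynyl group (-C#CH), whose atoms satisfy every constraint of the query, so the pattern matches.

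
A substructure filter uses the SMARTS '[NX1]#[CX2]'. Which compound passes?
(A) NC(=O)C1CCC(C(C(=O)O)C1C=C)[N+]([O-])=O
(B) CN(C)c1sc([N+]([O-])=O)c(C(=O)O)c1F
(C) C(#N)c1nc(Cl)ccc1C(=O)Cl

[NX1]#[CX2] describes a nitrogen triple-bonded to a two-connected carbon (a nitrile).
(A) has a primary amide (-C(=O)NH2) but the nitrogen is NX3, not NX1.
(B) has a nitro group (-[N+](=O)[O-]) but there is no C#N triple bond.
(C) contains a nitrile (-C#N), which satisfies every atom and bond constraint.
So the answer is (C).

C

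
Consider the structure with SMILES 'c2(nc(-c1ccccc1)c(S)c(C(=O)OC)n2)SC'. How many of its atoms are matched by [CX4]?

2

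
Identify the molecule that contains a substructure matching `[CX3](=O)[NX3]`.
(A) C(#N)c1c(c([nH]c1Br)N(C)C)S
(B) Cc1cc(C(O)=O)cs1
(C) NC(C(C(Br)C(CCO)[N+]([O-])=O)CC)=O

C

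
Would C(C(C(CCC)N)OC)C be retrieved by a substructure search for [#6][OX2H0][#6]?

The pattern [#6][OX2H0][#6] describes an aliphatic oxygen bridging two carbons with no H on the oxygen — an ether.
The molecule carries a methoxy ether (-OCH3), whose atoms satisfy every constraint of the query, so the pattern matches.

Yes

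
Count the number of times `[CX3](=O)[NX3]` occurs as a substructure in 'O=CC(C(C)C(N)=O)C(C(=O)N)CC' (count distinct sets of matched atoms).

[CX3](=O)[NX3] is the SMARTS for an amide: a carbonyl carbon bonded to a trivalent nitrogen.
The molecule carries 2 separate instances of a primary amide (-C(=O)NH2) meeting every constraint; each maps to a distinct set of atoms, giving 2 matches.

2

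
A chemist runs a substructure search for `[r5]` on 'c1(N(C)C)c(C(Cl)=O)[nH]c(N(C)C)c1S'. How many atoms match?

The query [r5] means: r5 matches atoms in a five-membered ring.
Check the 15 heavy atoms by environment: 1× n (aromatic, in 5-ring) → match; 4× c (aromatic, in 5-ring) → match; 1× S (acyclic) → no; 2× N (acyclic) → no; 5× C (acyclic) → no; 1× O (acyclic) → no; 1× Cl (acyclic) → no.
Summing the matching environments: 1 + 4 = 5 matching atoms.

5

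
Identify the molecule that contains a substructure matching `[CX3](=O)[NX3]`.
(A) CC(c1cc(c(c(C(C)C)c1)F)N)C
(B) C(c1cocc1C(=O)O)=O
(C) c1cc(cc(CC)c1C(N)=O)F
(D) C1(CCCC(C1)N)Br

C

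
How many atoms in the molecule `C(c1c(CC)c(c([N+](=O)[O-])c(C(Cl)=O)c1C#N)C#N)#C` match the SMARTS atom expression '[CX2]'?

4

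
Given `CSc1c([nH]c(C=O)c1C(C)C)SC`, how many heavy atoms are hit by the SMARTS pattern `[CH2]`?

0

The query [CH2] means: aliphatic carbon with exactly two hydrogens.
Check the 14 heavy atoms by environment: 1× n (aromatic, H1) → no; 4× c (aromatic, H0) → no; 2× S (H0) → no; 4× C (H3) → no; 2× C (H1) → no; 1× O (H0) → no.
No environment satisfies the query, so 0 matching atoms.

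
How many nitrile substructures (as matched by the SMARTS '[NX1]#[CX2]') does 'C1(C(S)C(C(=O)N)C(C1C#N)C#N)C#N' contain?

[NX1]#[CX2] is the SMARTS for a nitrile: a nitrogen triple-bonded to a two-connected carbon.
The molecule carries 3 separate instances of a nitrile (-C#N) meeting every constraint; each maps to a distinct set of atoms, giving 3 matches.

3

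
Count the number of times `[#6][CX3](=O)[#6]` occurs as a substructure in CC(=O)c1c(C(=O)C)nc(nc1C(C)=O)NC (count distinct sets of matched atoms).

3

[#6][CX3](=O)[#6] is the SMARTS for a ketone: a carbonyl carbon (no H) flanked by two carbons.
The molecule carries 3 separate instances of an acetyl/ketone group (-C(=O)CH3) meeting every constraint; each maps to a distinct set of atoms, giving 3 matches.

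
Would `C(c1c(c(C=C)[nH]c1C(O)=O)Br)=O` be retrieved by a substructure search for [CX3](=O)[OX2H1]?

Yes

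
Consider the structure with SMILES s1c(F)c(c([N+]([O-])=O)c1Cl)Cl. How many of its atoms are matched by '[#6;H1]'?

0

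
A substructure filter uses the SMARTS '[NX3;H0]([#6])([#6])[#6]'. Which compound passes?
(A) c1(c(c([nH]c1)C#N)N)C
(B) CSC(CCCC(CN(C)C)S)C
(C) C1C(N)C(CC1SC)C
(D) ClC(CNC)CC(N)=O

B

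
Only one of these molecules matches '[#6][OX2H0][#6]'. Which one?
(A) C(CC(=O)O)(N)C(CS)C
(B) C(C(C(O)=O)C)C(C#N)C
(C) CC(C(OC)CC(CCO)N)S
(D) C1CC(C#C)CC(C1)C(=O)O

C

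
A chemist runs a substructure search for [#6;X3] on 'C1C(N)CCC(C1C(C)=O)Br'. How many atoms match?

1

The query [#6;X3] means: any carbon (aromatic or not) with three total connections.
Check the 11 heavy atoms by environment: 7× C (X4) → no; 1× C (X3) → match; 1× O (X1) → no; 1× Br (X1) → no; 1× N (X3) → no.
That gives 1 matching atom.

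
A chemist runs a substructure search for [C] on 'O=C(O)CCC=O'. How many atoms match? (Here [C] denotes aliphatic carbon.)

4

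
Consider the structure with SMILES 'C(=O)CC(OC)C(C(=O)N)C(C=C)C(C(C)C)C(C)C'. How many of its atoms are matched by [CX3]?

The query [CX3] means: C with X3: aliphatic carbon with exactly 3 total connections.
Check the 20 heavy atoms by environment: 12× C (X4) → no; 1× O (X2) → no; 4× C (X3) → match; 2× O (X1) → no; 1× N (X3) → no.
That gives 4 matching atoms.

4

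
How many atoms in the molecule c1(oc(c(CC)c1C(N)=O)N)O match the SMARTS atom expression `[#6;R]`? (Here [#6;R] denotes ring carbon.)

4

Check the 12 heavy atoms by environment: 1× o (aromatic, in 5-ring) → no; 4× c (aromatic, in 5-ring) → match; 3× C (acyclic) → no; 2× O (acyclic) → no; 2× N (acyclic) → no.
That gives 4 matching atoms.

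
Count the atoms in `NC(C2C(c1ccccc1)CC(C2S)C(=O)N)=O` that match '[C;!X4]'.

The query [C;!X4] means: aliphatic carbon that does not have four total connections.
Check the 18 heavy atoms by environment: 5× C (X4) → no; 2× C (X3) → match; 2× O (X1) → no; 2× N (X3) → no; 1× S (X2) → no; 6× c (aromatic, X3) → no.
That gives 2 matching atoms.

2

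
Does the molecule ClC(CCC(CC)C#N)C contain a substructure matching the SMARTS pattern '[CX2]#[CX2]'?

No

The pattern [CX2]#[CX2] describes a carbon-carbon triple bond — an alkyne.
The closest candidate here is a nitrile (-C#N), but the triple bond is C#N, not C#C. No other fragment satisfies the full query, so there is no match.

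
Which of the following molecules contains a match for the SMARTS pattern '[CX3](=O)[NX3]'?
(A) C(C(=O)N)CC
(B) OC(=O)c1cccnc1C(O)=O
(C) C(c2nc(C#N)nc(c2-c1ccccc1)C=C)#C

[CX3](=O)[NX3] describes a carbonyl carbon bonded to a trivalent nitrogen (an amide).
(A) contains a primary amide (-C(=O)NH2), which satisfies every atom and bond constraint.
(B) has a carboxylic acid group (-C(=O)OH) but the carbonyl is bonded to O, not to an NX3 nitrogen.
(C) has a nitrile (-C#N) but the nitrile N is NX1 (triple-bonded), not NX3.
So the answer is (A).

A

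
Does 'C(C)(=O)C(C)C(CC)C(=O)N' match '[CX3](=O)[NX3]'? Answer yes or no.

The pattern [CX3](=O)[NX3] describes a carbonyl carbon bonded to a trivalent nitrogen — an amide.
The molecule carries a primary amide (-C(=O)NH2), whose atoms satisfy every constraint of the query, so the pattern matches.

Yes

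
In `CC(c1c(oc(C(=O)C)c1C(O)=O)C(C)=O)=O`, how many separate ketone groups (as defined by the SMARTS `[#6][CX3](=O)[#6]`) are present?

3

[#6][CX3](=O)[#6] is the SMARTS for a ketone: a carbonyl carbon (no H) flanked by two carbons.
The molecule carries 3 separate instances of an acetyl/ketone group (-C(=O)CH3) meeting every constraint; each maps to a distinct set of atoms, giving 3 matches.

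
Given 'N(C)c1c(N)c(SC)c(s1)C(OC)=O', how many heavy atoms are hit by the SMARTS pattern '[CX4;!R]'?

3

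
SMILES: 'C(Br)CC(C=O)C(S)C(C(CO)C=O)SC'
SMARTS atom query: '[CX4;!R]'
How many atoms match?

Check the 16 heavy atoms by environment: 8× C (X4, acyclic) → match; 1× O (X2, acyclic) → no; 1× Br (X1, acyclic) → no; 2× C (X3, acyclic) → no; 2× O (X1, acyclic) → no; 2× S (X2, acyclic) → no.
That gives 8 matching atoms.

8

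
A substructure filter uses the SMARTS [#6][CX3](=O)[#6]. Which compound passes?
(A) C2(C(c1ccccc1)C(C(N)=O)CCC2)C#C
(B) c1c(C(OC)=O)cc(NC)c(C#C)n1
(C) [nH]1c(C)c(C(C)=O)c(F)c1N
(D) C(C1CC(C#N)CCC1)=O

C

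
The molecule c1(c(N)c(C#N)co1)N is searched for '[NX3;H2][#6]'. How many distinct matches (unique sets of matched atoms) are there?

[NX3;H2][#6] is the SMARTS for a primary amine: a trivalent nitrogen with two H attached to carbon.
The molecule carries 2 separate instances of a primary amino group (-NH2) meeting every constraint; each maps to a distinct set of atoms, giving 2 matches.

2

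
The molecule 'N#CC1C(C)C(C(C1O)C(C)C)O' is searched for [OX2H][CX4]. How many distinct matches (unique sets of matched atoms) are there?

2

[OX2H][CX4] is the SMARTS for an aliphatic alcohol: a hydroxyl oxygen bound to an sp3 (X4) carbon.
The molecule carries 2 separate instances of a hydroxyl group (-OH) meeting every constraint; each maps to a distinct set of atoms, giving 2 matches.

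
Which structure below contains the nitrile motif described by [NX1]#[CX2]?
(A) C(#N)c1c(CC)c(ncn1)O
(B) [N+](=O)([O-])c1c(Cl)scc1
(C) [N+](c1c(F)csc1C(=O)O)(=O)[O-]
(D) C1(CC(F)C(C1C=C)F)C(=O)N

[NX1]#[CX2] describes a nitrogen triple-bonded to a two-connected carbon (a nitrile).
(A) contains a nitrile (-C#N), which satisfies every atom and bond constraint.
(B) has a nitro group (-[N+](=O)[O-]) but there is no C#N triple bond.
(C) has a nitro group (-[N+](=O)[O-]) but there is no C#N triple bond.
(D) has a primary amide (-C(=O)NH2) but the nitrogen is NX3, not NX1.
So the answer is (A).

A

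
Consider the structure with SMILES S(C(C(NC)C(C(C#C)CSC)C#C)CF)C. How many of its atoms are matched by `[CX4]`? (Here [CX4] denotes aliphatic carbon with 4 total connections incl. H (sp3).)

9

The query [CX4] means: C with X4: aliphatic carbon with exactly 4 total connections (bonds + H).
Check the 17 heavy atoms by environment: 9× C (X4) → match; 4× C (X2) → no; 1× F (X1) → no; 2× S (X2) → no; 1× N (X3) → no.
That gives 9 matching atoms.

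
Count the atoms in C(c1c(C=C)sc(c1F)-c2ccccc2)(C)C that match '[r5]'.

5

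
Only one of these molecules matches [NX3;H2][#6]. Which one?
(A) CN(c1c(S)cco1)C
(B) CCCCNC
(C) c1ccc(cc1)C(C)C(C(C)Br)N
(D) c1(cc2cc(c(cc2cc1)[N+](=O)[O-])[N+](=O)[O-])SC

C

[NX3;H2][#6] describes a trivalent nitrogen with two H attached to carbon (a primary amine).
(A) has a dimethylamino group (-N(CH3)2) but the nitrogen has H0, not H2.
(B) has an N-methylamino group (-NHCH3) but the nitrogen bears two carbons and only one H (H1), not H2.
(C) contains a primary amino group (-NH2), which satisfies every atom and bond constraint.
(D) has a nitro group (-[N+](=O)[O-]) but the nitrogen is [N+] with no H, not NX3H2.
So the answer is (C).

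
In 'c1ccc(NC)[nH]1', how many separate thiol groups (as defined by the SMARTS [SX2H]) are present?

[SX2H] is the SMARTS for a thiol: an aliphatic sulfur with two connections, one being H.
No fragment in the molecule satisfies every constraint, giving 0 matches.

0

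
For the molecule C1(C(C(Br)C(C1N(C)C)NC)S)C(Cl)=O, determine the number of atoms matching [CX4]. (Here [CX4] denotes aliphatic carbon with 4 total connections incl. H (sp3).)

The query [CX4] means: C with X4: aliphatic carbon with exactly 4 total connections (bonds + H).
Check the 15 heavy atoms by environment: 8× C (X4) → match; 1× Br (X1) → no; 2× N (X3) → no; 1× C (X3) → no; 1× O (X1) → no; 1× Cl (X1) → no; 1× S (X2) → no.
That gives 8 matching atoms.

8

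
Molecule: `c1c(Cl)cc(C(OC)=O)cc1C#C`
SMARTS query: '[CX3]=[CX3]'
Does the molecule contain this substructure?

No

The pattern [CX3]=[CX3] describes a non-aromatic C=C double bond between two sp2 carbons — an alkene.
The closest candidate here is an ethynyl group (-C#CH), but the C-C bond is a triple bond, not a double bond. No other fragment satisfies the full query, so there is no match.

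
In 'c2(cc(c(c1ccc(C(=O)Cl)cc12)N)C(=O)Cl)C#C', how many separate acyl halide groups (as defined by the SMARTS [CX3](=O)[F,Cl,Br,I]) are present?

2

[CX3](=O)[F,Cl,Br,I] is the SMARTS for an acyl halide: a carbonyl carbon bonded to a halogen.
The molecule carries 2 separate instances of an acyl chloride (-C(=O)Cl) meeting every constraint; each maps to a distinct set of atoms, giving 2 matches.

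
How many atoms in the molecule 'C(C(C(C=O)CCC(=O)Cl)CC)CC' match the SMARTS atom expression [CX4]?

9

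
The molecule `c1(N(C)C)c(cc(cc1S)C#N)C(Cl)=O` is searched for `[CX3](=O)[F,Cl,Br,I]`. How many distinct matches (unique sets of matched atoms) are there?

1

[CX3](=O)[F,Cl,Br,I] is the SMARTS for an acyl halide: a carbonyl carbon bonded to a halogen.
Exactly one fragment in the molecule meets all constraints, giving 1 match.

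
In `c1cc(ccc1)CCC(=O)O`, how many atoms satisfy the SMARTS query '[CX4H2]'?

2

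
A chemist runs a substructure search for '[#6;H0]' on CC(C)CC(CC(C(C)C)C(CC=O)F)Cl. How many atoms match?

0

The query [#6;H0] means: any carbon with no attached hydrogen.
Check the 16 heavy atoms by environment: 3× C (H2) → no; 6× C (H1) → no; 1× Cl (H0) → no; 1× O (H0) → no; 4× C (H3) → no; 1× F (H0) → no.
No environment satisfies the query, so 0 matching atoms.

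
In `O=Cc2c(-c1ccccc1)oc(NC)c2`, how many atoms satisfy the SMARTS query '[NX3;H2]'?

Check the 15 heavy atoms by environment: 1× o (aromatic, H0, X2) → no; 4× c (aromatic, H0, X3) → no; 6× c (aromatic, H1, X3) → no; 1× C (H1, X3) → no; 1× O (H0, X1) → no; 1× N (H1, X3) → no; 1× C (H3, X4) → no.
No environment satisfies the query, so 0 matching atoms.

0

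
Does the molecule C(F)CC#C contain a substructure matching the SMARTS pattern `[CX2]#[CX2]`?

Yes

The pattern [CX2]#[CX2] describes a carbon-carbon triple bond — an alkyne.
The molecule carries an ethynyl group (-C#CH), whose atoms satisfy every constraint of the query, so the pattern matches.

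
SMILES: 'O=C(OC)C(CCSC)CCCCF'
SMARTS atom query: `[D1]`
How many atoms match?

The query [D1] means: atom with exactly one heavy-atom neighbour (degree 1).
Check the 14 heavy atoms by environment: 6× C (D2) → no; 2× C (D3) → no; 1× O (D1) → match; 1× O (D2) → no; 2× C (D1) → match; 1× F (D1) → match; 1× S (D2) → no.
Summing the matching environments: 1 + 2 + 1 = 4 matching atoms.

4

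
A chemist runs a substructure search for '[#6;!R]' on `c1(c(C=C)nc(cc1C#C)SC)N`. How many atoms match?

Check the 13 heavy atoms by environment: 1× n (aromatic, in 6-ring) → no; 5× c (aromatic, in 6-ring) → no; 1× S (acyclic) → no; 5× C (acyclic) → match; 1× N (acyclic) → no.
That gives 5 matching atoms.

5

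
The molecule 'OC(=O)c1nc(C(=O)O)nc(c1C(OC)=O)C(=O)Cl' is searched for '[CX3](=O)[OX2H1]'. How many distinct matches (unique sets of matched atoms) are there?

2

[CX3](=O)[OX2H1] is the SMARTS for a carboxylic acid: an sp2 carbon double-bonded to O and single-bonded to an -OH oxygen.
The molecule carries 2 separate instances of a carboxylic acid group (-C(=O)OH) meeting every constraint; each maps to a distinct set of atoms, giving 2 matches.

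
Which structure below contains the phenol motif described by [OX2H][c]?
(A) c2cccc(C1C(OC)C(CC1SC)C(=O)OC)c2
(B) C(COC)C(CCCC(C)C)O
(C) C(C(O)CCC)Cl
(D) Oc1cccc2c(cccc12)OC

[OX2H][c] describes a hydroxyl oxygen attached to an aromatic carbon (a phenol).
(A) has a methoxy ether (-OCH3) but the oxygen has H0, not H1.
(B) has a hydroxyl group (-OH) but the -OH is on an aliphatic carbon, not an aromatic c.
(C) has a hydroxyl group (-OH) but the -OH is on an aliphatic carbon, not an aromatic c.
(D) contains a hydroxyl group (-OH), which satisfies every atom and bond constraint.
So the answer is (D).

D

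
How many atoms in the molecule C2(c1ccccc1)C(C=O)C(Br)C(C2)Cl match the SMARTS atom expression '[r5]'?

The query [r5] means: r5 matches atoms in a five-membered ring.
Check the 15 heavy atoms by environment: 5× C (in 5-ring) → match; 6× c (aromatic, in 6-ring) → no; 1× Cl (acyclic) → no; 1× Br (acyclic) → no; 1× C (acyclic) → no; 1× O (acyclic) → no.
That gives 5 matching atoms.

5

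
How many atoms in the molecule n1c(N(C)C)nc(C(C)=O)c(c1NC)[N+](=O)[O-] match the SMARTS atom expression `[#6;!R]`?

5

Check the 17 heavy atoms by environment: 2× n (aromatic, in 6-ring) → no; 4× c (aromatic, in 6-ring) → no; 1× N (charge +1, acyclic) → no; 1× O (charge -1, acyclic) → no; 2× O (acyclic) → no; 2× N (acyclic) → no; 5× C (acyclic) → match.
That gives 5 matching atoms.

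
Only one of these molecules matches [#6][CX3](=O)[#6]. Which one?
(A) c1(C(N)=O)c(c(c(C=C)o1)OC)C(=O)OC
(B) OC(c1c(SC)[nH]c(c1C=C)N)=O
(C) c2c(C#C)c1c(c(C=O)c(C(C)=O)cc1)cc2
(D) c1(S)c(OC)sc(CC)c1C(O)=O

C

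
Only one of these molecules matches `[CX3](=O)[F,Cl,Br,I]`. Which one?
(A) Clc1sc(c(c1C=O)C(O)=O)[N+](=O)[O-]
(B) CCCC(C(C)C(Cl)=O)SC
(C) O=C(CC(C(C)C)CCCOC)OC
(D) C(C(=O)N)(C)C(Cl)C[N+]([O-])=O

B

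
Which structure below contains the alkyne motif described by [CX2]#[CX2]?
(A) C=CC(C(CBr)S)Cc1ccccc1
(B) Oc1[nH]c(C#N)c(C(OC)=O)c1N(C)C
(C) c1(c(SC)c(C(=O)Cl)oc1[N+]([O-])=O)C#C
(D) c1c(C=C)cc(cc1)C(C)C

C

[CX2]#[CX2] describes a carbon-carbon triple bond (an alkyne).
(A) has a vinyl group (-CH=CH2) but the C=C is a double bond; both carbons are CX3, not CX2.
(B) has a nitrile (-C#N) but the triple bond is C#N, not C#C.
(C) contains an ethynyl group (-C#CH), which satisfies every atom and bond constraint.
(D) has a vinyl group (-CH=CH2) but the C=C is a double bond; both carbons are CX3, not CX2.
So the answer is (C).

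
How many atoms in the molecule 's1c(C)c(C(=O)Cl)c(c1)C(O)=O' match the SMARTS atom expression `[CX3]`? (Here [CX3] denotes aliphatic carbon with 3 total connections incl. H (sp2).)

2

The query [CX3] means: C with X3: aliphatic carbon with exactly 3 total connections.
Check the 12 heavy atoms by environment: 1× s (aromatic, X2) → no; 4× c (aromatic, X3) → no; 2× C (X3) → match; 2× O (X1) → no; 1× Cl (X1) → no; 1× O (X2) → no; 1× C (X4) → no.
That gives 2 matching atoms.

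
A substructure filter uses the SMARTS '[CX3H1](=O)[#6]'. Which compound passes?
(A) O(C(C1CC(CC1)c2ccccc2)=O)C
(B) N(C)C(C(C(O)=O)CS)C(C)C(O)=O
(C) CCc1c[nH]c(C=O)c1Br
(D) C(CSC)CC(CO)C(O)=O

[CX3H1](=O)[#6] describes an sp2 carbon with one H, double-bonded to O and single-bonded to carbon (an aldehyde).
(A) has a methyl-ester group (-C(=O)OCH3) but the carbonyl carbon has H0, not H1.
(B) has a carboxylic acid group (-C(=O)OH) but the carbonyl carbon has H0 and is bonded to O, not H1.
(C) contains an aldehyde (-CHO), which satisfies every atom and bond constraint.
(D) has a carboxylic acid group (-C(=O)OH) but the carbonyl carbon has H0 and is bonded to O, not H1.
So the answer is (C).

C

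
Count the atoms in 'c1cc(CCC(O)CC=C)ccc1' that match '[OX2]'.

1

The query [OX2] means: aliphatic oxygen with two total connections — ether, hydroxyl, or ester single-bond O.
Check the 13 heavy atoms by environment: 4× C (X4) → no; 6× c (aromatic, X3) → no; 2× C (X3) → no; 1× O (X2) → match.
That gives 1 matching atom.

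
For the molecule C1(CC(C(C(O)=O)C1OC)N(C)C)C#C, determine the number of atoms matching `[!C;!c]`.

The query [!C;!c] means: neither aliphatic nor aromatic carbon — same as [!#6].
Check the 15 heavy atoms by environment: 11× C → no; 1× N → match; 3× O → match.
Summing the matching environments: 1 + 3 = 4 matching atoms.

4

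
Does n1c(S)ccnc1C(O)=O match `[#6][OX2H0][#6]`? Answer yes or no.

No

The pattern [#6][OX2H0][#6] describes an aliphatic oxygen bridging two carbons with no H on the oxygen — an ether.
The closest candidate here is a carboxylic acid group (-C(=O)OH), but the -OH oxygen has H1; the =O is OX1, not OX2. No other fragment satisfies the full query, so there is no match.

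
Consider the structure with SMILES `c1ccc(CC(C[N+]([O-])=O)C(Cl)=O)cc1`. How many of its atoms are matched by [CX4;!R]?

3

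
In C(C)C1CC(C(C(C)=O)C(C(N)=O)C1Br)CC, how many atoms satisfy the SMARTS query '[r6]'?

6

The query [r6] means: r6 matches atoms in a six-membered ring.
Check the 17 heavy atoms by environment: 6× C (in 6-ring) → match; 1× Br (acyclic) → no; 7× C (acyclic) → no; 2× O (acyclic) → no; 1× N (acyclic) → no.
That gives 6 matching atoms.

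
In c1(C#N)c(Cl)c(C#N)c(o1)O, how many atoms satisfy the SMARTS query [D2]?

3

The query [D2] means: atom with exactly two heavy-atom neighbours.
Check the 11 heavy atoms by environment: 1× o (aromatic, D2) → match; 4× c (aromatic, D3) → no; 2× C (D2) → match; 2× N (D1) → no; 1× Cl (D1) → no; 1× O (D1) → no.
Summing the matching environments: 1 + 2 = 3 matching atoms.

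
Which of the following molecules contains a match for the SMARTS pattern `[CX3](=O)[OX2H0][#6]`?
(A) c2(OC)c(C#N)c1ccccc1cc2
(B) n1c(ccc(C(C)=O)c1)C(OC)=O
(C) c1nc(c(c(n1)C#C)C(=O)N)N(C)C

B

[CX3](=O)[OX2H0][#6] describes a carbonyl carbon bonded to an oxygen that is itself bonded to carbon (no H on that O) (an ester).
(A) has a methoxy ether (-OCH3) but the ether oxygen is not adjacent to a C=O carbon.
(B) contains a methyl-ester group (-C(=O)OCH3), which satisfies every atom and bond constraint.
(C) has a primary amide (-C(=O)NH2) but the carbonyl is bonded to N, not to an O-C linkage.
So the answer is (B).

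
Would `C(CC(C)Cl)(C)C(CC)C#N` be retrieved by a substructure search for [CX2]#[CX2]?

No

The pattern [CX2]#[CX2] describes a carbon-carbon triple bond — an alkyne.
The closest candidate here is a nitrile (-C#N), but the triple bond is C#N, not C#C. No other fragment satisfies the full query, so there is no match.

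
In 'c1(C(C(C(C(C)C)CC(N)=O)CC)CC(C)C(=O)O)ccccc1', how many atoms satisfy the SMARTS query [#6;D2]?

8

The query [#6;D2] means: any carbon bonded to exactly two heavy atoms.
Check the 24 heavy atoms by environment: 3× C (D2) → match; 7× C (D3) → no; 4× C (D1) → no; 3× O (D1) → no; 1× c (aromatic, D3) → no; 5× c (aromatic, D2) → match; 1× N (D1) → no.
Summing the matching environments: 3 + 5 = 8 matching atoms.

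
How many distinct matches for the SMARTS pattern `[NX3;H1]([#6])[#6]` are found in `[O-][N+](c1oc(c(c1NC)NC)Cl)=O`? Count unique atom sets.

[NX3;H1]([#6])[#6] is the SMARTS for a secondary amine: a trivalent nitrogen with one H, bonded to two carbons.
The molecule carries 2 separate instances of an N-methylamino group (-NHCH3) meeting every constraint; each maps to a distinct set of atoms, giving 2 matches.

2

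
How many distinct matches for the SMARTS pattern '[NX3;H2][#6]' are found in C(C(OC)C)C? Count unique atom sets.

[NX3;H2][#6] is the SMARTS for a primary amine: a trivalent nitrogen with two H attached to carbon.
No fragment in the molecule satisfies every constraint, giving 0 matches.

0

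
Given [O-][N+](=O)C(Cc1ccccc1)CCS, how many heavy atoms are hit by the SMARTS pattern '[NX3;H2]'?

0

Check the 14 heavy atoms by environment: 3× C (H2, X4) → no; 1× C (H1, X4) → no; 1× N (charge +1, H0, X3) → no; 1× O (charge -1, H0, X1) → no; 1× O (H0, X1) → no; 1× S (H1, X2) → no; 1× c (aromatic, H0, X3) → no; 5× c (aromatic, H1, X3) → no.
No environment satisfies the query, so 0 matching atoms.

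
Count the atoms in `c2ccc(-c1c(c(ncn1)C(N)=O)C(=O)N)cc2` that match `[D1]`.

4

The query [D1] means: atom with exactly one heavy-atom neighbour (degree 1).
Check the 18 heavy atoms by environment: 2× n (aromatic, D2) → no; 6× c (aromatic, D2) → no; 4× c (aromatic, D3) → no; 2× C (D3) → no; 2× O (D1) → match; 2× N (D1) → match.
Summing the matching environments: 2 + 2 = 4 matching atoms.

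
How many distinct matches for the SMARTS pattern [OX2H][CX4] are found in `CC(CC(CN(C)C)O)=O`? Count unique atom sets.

[OX2H][CX4] is the SMARTS for an aliphatic alcohol: a hydroxyl oxygen bound to an sp3 (X4) carbon.
Exactly one fragment in the molecule meets all constraints, giving 1 match.

1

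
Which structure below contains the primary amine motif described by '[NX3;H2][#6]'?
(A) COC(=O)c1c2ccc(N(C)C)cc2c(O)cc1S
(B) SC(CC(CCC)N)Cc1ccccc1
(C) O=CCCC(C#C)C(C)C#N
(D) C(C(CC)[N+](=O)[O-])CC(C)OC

B

[NX3;H2][#6] describes a trivalent nitrogen with two H attached to carbon (a primary amine).
(A) has a dimethylamino group (-N(CH3)2) but the nitrogen has H0, not H2.
(B) contains a primary amino group (-NH2), which satisfies every atom and bond constraint.
(C) has a nitrile (-C#N) but the nitrogen is NX1 (triple-bonded), not NX3 with two H.
(D) has a nitro group (-[N+](=O)[O-]) but the nitrogen is [N+] with no H, not NX3H2.
So the answer is (B).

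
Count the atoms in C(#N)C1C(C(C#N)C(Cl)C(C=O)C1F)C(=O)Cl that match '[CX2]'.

2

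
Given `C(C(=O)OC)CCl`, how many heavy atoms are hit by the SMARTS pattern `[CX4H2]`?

2

The query [CX4H2] means: sp3 carbon (X4) with exactly two hydrogens.
Check the 7 heavy atoms by environment: 2× C (H2, X4) → match; 1× Cl (H0, X1) → no; 1× C (H0, X3) → no; 1× O (H0, X1) → no; 1× O (H0, X2) → no; 1× C (H3, X4) → no.
That gives 2 matching atoms.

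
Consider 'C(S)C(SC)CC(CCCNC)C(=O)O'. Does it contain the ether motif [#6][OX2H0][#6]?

No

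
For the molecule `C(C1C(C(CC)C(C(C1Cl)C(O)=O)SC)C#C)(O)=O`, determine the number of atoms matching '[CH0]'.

3

The query [CH0] means: aliphatic carbon with no attached hydrogen.
Check the 19 heavy atoms by environment: 7× C (H1) → no; 3× C (H0) → match; 2× O (H0) → no; 2× O (H1) → no; 1× S (H0) → no; 2× C (H3) → no; 1× Cl (H0) → no; 1× C (H2) → no.
That gives 3 matching atoms.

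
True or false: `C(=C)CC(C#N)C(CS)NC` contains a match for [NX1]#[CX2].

True

The pattern [NX1]#[CX2] describes a nitrogen triple-bonded to a two-connected carbon — a nitrile.
The molecule carries a nitrile (-C#N), whose atoms satisfy every constraint of the query, so the pattern matches.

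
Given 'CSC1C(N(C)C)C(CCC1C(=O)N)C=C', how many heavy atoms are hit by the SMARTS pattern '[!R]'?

10

The query [!R] means: !R matches any atom not in a ring.
Check the 16 heavy atoms by environment: 6× C (in 6-ring) → no; 6× C (acyclic) → match; 1× O (acyclic) → match; 2× N (acyclic) → match; 1× S (acyclic) → match.
Summing the matching environments: 6 + 1 + 2 + 1 = 10 matching atoms.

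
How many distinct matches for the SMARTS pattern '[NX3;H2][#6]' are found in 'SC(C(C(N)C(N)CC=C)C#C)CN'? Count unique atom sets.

3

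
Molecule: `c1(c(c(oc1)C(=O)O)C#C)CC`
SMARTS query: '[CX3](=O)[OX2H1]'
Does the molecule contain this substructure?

The pattern [CX3](=O)[OX2H1] describes an sp2 carbon double-bonded to O and single-bonded to an -OH oxygen — a carboxylic acid.
The molecule carries a carboxylic acid group (-C(=O)OH), whose atoms satisfy every constraint of the query, so the pattern matches.

Yes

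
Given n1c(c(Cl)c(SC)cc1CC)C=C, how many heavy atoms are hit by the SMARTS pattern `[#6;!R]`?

The query [#6;!R] means: carbon not in any ring.
Check the 13 heavy atoms by environment: 1× n (aromatic, in 6-ring) → no; 5× c (aromatic, in 6-ring) → no; 1× Cl (acyclic) → no; 1× S (acyclic) → no; 5× C (acyclic) → match.
That gives 5 matching atoms.

5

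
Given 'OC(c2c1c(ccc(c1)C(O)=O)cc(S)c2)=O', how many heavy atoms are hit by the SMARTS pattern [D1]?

Check the 17 heavy atoms by environment: 5× c (aromatic, D3) → no; 5× c (aromatic, D2) → no; 2× C (D3) → no; 4× O (D1) → match; 1× S (D1) → match.
Summing the matching environments: 4 + 1 = 5 matching atoms.

5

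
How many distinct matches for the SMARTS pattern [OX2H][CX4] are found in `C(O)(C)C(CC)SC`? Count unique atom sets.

[OX2H][CX4] is the SMARTS for an aliphatic alcohol: a hydroxyl oxygen bound to an sp3 (X4) carbon.
Exactly one fragment in the molecule meets all constraints, giving 1 match.

1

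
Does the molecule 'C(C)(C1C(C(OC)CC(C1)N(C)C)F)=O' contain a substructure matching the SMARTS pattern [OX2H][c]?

No

The pattern [OX2H][c] describes a hydroxyl oxygen attached to an aromatic carbon — a phenol.
The closest candidate here is a methoxy ether (-OCH3), but the oxygen has H0, not H1. No other fragment satisfies the full query, so there is no match.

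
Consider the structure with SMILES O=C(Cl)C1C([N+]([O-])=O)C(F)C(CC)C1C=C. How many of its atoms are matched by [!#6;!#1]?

6

The query [!#6;!#1] means: not carbon and not hydrogen — any heteroatom.
Check the 16 heavy atoms by environment: 10× C → no; 1× F → match; 2× O → match; 1× Cl → match; 1× N (charge +1) → match; 1× O (charge -1) → match.
Summing the matching environments: 1 + 2 + 1 + 1 + 1 = 6 matching atoms.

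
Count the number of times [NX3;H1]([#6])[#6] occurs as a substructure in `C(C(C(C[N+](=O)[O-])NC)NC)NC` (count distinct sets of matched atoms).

3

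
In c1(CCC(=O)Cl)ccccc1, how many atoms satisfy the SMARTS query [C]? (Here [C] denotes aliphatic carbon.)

Check the 11 heavy atoms by environment: 3× C → match; 1× O → no; 1× Cl → no; 6× c (aromatic) → no.
That gives 3 matching atoms.

3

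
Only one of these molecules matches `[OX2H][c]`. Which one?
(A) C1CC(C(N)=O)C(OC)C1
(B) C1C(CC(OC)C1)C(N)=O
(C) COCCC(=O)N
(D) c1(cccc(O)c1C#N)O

[OX2H][c] describes a hydroxyl oxygen attached to an aromatic carbon (a phenol).
(A) has a methoxy ether (-OCH3) but the oxygen has H0, not H1.
(B) has a methoxy ether (-OCH3) but the oxygen has H0, not H1.
(C) has a methoxy ether (-OCH3) but the oxygen has H0, not H1.
(D) contains a hydroxyl group (-OH), which satisfies every atom and bond constraint.
So the answer is (D).

D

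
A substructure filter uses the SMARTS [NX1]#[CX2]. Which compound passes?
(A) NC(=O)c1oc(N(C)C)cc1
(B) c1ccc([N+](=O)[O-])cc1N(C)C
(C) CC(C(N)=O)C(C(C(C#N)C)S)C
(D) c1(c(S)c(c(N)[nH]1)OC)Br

[NX1]#[CX2] describes a nitrogen triple-bonded to a two-connected carbon (a nitrile).
(A) has a primary amide (-C(=O)NH2) but the nitrogen is NX3, not NX1.
(B) has a nitro group (-[N+](=O)[O-]) but there is no C#N triple bond.
(C) contains a nitrile (-C#N), which satisfies every atom and bond constraint.
(D) has a primary amino group (-NH2) but the nitrogen is NX3 (three connections), not NX1 triple-bonded.
So the answer is (C).

C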